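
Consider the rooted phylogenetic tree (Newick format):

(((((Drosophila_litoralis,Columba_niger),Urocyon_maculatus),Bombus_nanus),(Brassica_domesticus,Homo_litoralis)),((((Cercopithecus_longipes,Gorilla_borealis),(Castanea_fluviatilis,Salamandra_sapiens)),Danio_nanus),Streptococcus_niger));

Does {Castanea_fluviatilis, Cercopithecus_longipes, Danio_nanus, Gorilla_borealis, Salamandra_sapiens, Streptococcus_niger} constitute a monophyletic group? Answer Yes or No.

The most recent common ancestor of these taxa subtends ((((Cercopithecus_longipes,Gorilla_borealis),(Castanea_fluviatilis,Salamandra_sapiens)),Danio_nanus),Streptococcus_niger).
That clade has exactly 6 tips — every listed taxon and nothing else — so the group is monophyletic.

Yes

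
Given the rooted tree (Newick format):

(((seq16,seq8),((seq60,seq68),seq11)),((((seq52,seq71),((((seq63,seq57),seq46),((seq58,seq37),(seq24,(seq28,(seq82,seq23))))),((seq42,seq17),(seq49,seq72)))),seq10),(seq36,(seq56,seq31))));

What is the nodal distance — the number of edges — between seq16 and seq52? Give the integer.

8

The MRCA of seq16 and seq52 is the root of the tree.
From seq16 up to that node: 3 branches. From seq52 up to the same node: 5 branches. Total: 3 + 5 = 8.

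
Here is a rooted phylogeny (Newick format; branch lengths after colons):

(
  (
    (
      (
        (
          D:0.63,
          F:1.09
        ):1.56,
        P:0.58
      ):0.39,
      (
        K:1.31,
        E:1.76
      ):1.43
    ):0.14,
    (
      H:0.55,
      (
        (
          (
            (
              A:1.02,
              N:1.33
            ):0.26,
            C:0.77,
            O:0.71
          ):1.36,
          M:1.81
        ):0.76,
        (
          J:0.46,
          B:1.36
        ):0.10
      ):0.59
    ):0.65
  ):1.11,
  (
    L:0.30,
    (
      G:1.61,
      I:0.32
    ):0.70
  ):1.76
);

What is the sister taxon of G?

I

G attaches to the tree at the node subtending (G,I).
The other lineage descending from that same node — the sister group — is the single tip I.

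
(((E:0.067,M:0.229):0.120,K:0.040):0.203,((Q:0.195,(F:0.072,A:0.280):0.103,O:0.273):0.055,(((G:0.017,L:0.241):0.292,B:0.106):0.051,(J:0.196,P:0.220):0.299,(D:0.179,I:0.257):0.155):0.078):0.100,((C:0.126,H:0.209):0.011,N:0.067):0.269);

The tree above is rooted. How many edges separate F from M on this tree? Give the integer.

The MRCA of F and M is the root of the tree.
From F up to that node: 4 branches. From M up to the same node: 3 branches. Total: 4 + 3 = 7.

7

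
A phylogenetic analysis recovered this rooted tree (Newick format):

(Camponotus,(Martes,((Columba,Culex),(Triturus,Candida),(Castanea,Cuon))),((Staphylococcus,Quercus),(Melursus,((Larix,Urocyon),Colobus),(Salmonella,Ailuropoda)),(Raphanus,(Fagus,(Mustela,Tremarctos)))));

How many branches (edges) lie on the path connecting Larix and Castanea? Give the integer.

The MRCA of Larix and Castanea is the root of the tree.
From Larix up to that node: 5 branches. From Castanea up to the same node: 4 branches. Total: 5 + 4 = 9.

9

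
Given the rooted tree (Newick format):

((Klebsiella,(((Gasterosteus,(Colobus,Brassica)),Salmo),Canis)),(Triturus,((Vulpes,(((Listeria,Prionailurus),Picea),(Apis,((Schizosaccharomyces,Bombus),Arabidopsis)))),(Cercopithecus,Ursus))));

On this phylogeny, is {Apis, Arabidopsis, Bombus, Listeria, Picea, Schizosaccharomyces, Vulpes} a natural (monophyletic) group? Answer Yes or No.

No

The MRCA of the listed taxa subtends (Vulpes,(((Listeria,Prionailurus),Picea),(Apis,((Schizosaccharomyces,Bombus),Arabidopsis)))).
That clade also contains Prionailurus, which is not in the proposed group, so the group is not monophyletic.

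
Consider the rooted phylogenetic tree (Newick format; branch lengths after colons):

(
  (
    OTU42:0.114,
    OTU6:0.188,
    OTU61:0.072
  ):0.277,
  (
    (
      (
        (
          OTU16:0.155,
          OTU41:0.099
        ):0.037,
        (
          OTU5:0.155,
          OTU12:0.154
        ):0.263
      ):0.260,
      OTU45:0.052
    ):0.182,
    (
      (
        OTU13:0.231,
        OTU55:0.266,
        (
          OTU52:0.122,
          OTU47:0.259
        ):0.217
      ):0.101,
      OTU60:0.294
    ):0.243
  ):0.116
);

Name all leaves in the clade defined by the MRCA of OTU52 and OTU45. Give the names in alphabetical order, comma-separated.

Tracing OTU52: it sits inside (OTU52,OTU47).
Tracing OTU45: it sits inside (((OTU16,OTU41),(OTU5,OTU12)),OTU45).
The smallest clade enclosing both is ((((OTU16,OTU41),(OTU5,OTU12)),OTU45),((OTU13,OTU55,(OTU52,OTU47)),OTU60)); the answer is its 10 terminal taxa in alphabetical order.

OTU12, OTU13, OTU16, OTU41, OTU45, OTU47, OTU5, OTU52, OTU55, OTU60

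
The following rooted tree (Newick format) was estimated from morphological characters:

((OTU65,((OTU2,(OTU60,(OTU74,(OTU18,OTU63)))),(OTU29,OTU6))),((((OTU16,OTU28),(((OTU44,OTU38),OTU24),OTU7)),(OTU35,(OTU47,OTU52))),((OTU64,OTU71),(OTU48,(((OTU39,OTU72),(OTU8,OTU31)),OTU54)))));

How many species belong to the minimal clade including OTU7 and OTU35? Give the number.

9

The MRCA of OTU7 and OTU35 is the node subtending (((OTU16,OTU28),(((OTU44,OTU38),OTU24),OTU7)),(OTU35,(OTU47,OTU52))).
That clade contains 9 terminal taxa: OTU16, OTU24, OTU28, OTU35, OTU38, OTU44, OTU47, OTU52, OTU7.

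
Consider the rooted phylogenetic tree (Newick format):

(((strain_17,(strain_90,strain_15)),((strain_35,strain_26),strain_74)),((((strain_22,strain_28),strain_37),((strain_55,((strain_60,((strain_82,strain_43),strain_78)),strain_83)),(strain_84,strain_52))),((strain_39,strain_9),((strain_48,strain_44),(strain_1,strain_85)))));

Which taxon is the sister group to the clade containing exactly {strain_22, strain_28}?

The clade containing exactly {strain_22, strain_28} attaches to the tree at the node subtending ((strain_22,strain_28),strain_37).
The other lineage descending from that same node — the sister group — is the single tip strain_37.

strain_37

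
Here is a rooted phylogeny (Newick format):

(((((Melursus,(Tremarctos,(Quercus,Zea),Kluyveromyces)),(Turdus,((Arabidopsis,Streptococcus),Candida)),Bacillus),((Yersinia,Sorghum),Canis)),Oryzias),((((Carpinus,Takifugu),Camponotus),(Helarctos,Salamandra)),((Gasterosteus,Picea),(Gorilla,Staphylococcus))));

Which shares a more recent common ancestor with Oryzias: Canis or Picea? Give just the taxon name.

The MRCA of Oryzias and Canis subtends ((((Melursus,(Tremarctos,(Quercus,Zea),Kluyveromyces)),(Turdus,((Arabidopsis,Streptococcus),Candida)),Bacillus),((Yersinia,Sorghum),Canis)),Oryzias) (14 taxa).
The MRCA of Oryzias and Picea is the root, subtending the entire tree (23 taxa).
The first is nested inside the second, so Oryzias shares a more recent common ancestor with Canis.

Canis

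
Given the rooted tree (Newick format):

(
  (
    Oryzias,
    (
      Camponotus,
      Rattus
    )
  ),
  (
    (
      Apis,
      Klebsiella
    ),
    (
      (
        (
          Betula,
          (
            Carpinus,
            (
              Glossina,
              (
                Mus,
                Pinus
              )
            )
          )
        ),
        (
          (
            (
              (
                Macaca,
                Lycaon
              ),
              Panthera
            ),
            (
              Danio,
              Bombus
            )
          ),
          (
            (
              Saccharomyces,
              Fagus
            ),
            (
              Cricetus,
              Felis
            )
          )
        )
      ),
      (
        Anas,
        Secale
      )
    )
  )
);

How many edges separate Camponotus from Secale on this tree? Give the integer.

7

The MRCA of Camponotus and Secale is the root of the tree.
From Camponotus up to that node: 3 branches. From Secale up to the same node: 4 branches. Total: 3 + 4 = 7.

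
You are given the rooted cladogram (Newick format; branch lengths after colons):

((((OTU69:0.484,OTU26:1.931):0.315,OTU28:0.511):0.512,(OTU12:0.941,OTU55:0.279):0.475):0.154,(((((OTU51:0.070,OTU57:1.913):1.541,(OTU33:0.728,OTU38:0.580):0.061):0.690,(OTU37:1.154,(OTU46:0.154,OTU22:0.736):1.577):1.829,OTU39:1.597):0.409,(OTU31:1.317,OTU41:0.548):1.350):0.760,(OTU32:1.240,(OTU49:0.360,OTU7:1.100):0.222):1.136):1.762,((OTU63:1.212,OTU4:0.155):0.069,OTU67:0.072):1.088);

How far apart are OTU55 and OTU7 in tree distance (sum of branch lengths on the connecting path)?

5.128

The path runs OTU55 → … → MRCA → … → OTU7; the MRCA is the root of the tree.
Branch lengths along that path: 0.279 + 0.475 + 0.154 + 1.762 + 1.136 + 0.222 + 1.100 = 5.128.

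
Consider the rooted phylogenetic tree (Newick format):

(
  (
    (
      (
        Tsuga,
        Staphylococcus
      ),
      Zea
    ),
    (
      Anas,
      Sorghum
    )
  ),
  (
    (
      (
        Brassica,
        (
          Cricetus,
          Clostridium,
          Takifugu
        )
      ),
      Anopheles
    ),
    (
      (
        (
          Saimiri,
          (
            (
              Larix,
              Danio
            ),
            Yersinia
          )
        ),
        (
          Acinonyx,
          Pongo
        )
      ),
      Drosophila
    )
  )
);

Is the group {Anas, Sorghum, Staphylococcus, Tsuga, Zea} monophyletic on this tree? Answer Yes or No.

The most recent common ancestor of these taxa subtends (((Tsuga,Staphylococcus),Zea),(Anas,Sorghum)).
That clade has exactly 5 tips — every listed taxon and nothing else — so the group is monophyletic.

Yes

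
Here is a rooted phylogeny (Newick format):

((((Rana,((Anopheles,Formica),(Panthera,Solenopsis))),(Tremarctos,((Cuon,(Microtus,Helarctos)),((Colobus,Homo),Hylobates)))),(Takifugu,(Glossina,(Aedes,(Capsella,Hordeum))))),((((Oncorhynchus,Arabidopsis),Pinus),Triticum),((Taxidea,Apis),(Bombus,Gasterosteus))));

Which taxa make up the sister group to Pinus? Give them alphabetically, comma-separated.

Pinus attaches to the tree at the node subtending ((Oncorhynchus,Arabidopsis),Pinus).
The other lineage descending from that same node — the sister group — is (Oncorhynchus,Arabidopsis); its 2 tips in alphabetical order are the answer.

Arabidopsis, Oncorhynchus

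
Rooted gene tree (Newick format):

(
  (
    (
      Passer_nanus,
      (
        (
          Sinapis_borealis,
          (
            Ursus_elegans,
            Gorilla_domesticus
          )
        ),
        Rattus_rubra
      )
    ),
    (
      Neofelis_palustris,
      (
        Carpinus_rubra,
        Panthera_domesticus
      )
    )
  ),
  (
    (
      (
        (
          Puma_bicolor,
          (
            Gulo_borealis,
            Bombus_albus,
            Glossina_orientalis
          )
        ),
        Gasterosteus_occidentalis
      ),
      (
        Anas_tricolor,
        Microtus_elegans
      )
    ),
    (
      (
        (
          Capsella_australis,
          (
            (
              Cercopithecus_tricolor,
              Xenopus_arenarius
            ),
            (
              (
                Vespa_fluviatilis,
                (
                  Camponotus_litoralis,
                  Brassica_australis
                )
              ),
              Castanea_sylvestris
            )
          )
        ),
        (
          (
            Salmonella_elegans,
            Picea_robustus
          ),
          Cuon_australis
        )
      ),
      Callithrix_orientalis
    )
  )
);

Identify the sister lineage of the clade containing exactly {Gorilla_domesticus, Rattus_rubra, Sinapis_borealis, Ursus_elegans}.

The clade containing exactly {Gorilla_domesticus, Rattus_rubra, Sinapis_borealis, Ursus_elegans} attaches to the tree at the node subtending (Passer_nanus,((Sinapis_borealis,(Ursus_elegans,Gorilla_domesticus)),Rattus_rubra)).
The other lineage descending from that same node — the sister group — is the single tip Passer_nanus.

Passer_nanus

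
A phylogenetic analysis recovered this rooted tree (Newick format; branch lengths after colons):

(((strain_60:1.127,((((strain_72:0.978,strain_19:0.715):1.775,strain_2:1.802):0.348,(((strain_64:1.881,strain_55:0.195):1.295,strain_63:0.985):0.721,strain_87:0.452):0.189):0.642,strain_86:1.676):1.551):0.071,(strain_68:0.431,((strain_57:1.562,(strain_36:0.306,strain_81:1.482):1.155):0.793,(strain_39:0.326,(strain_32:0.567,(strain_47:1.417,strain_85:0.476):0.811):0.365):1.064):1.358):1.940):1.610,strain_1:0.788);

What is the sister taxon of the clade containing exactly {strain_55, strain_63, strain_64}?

The clade containing exactly {strain_55, strain_63, strain_64} attaches to the tree at the node subtending (((strain_64,strain_55),strain_63),strain_87).
The other lineage descending from that same node — the sister group — is the single tip strain_87.

strain_87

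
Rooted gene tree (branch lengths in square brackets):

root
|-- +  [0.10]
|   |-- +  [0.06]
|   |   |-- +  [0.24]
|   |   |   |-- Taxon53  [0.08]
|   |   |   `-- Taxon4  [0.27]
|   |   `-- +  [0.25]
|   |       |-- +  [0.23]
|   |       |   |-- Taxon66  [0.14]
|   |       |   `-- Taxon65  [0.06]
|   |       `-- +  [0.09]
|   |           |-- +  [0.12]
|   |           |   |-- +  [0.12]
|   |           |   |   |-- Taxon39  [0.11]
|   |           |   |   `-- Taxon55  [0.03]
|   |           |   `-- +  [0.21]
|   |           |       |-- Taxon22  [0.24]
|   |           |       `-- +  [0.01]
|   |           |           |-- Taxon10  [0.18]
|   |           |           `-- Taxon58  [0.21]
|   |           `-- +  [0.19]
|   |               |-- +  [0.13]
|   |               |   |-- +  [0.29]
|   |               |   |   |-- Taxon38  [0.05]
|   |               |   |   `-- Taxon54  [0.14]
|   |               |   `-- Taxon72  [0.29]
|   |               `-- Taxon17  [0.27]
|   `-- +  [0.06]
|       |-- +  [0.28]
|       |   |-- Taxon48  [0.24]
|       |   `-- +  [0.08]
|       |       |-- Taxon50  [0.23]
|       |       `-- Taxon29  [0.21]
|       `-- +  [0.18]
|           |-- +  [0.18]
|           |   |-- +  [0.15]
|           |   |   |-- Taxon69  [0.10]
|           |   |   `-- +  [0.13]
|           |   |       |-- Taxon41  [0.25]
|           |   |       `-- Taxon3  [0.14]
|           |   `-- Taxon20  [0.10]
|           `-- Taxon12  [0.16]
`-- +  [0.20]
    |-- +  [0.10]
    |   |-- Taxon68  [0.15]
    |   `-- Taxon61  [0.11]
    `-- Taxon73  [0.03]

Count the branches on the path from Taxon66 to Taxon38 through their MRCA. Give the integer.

7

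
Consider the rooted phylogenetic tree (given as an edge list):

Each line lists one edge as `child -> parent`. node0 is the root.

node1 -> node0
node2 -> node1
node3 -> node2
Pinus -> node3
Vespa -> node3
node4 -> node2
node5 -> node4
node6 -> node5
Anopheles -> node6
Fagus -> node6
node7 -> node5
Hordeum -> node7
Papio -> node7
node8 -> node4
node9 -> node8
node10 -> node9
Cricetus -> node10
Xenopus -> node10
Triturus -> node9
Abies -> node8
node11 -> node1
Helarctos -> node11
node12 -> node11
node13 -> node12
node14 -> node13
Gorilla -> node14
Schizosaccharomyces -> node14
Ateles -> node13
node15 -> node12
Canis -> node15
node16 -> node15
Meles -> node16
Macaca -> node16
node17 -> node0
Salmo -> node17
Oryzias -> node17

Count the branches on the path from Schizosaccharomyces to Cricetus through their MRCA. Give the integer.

The MRCA of Schizosaccharomyces and Cricetus is the node subtending (((Pinus,Vespa),(((Anopheles,Fagus),(Hordeum,Papio)),(((Cricetus,Xenopus),Triturus),Abies))),(Helarctos,(((Gorilla,Schizosaccharomyces),Ateles),(Canis,(Meles,Macaca))))).
From Schizosaccharomyces up to that node: 5 branches. From Cricetus up to the same node: 6 branches. Total: 5 + 6 = 11.

11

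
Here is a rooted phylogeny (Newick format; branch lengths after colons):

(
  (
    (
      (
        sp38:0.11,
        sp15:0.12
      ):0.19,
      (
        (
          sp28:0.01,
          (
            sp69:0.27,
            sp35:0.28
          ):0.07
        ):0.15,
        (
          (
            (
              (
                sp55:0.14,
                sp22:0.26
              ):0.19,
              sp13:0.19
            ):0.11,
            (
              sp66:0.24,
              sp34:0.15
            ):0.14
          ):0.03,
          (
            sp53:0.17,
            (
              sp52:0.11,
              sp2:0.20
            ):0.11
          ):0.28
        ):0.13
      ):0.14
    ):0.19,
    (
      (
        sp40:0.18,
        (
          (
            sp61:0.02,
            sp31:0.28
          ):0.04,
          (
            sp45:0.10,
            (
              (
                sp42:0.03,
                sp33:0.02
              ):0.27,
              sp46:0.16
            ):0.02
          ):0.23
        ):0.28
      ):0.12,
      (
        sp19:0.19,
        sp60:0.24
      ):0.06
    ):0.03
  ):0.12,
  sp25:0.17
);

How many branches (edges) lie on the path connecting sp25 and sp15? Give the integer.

The MRCA of sp25 and sp15 is the root of the tree.
From sp25 up to that node: 1 branch. From sp15 up to the same node: 4 branches. Total: 1 + 4 = 5.

5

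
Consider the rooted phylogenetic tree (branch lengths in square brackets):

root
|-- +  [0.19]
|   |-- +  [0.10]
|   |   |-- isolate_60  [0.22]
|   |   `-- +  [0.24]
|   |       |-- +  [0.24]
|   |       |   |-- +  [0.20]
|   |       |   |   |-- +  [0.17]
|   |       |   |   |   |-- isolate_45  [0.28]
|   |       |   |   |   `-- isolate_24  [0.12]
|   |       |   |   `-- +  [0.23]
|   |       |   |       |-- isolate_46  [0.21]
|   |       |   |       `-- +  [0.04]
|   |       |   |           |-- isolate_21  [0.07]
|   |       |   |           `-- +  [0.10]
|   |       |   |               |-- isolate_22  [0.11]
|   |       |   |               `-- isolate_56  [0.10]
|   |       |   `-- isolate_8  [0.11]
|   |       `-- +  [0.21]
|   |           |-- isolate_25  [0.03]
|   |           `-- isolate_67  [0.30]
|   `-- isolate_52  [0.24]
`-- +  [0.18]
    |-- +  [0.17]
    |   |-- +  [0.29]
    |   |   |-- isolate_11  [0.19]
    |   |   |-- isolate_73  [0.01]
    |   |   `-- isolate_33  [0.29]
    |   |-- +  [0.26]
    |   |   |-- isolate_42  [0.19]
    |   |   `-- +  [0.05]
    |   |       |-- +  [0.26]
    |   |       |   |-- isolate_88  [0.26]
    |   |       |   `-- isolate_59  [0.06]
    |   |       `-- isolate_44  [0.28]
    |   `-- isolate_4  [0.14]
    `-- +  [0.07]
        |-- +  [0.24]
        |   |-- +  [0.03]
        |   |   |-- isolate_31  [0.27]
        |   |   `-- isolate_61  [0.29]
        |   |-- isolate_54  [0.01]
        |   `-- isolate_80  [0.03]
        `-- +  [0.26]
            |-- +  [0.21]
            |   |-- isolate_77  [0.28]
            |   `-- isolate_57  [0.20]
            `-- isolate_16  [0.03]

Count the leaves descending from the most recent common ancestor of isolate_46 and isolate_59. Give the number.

The MRCA of isolate_46 and isolate_59 is the root, so the clade is the entire tree.
That clade contains 26 terminal taxa: isolate_11, isolate_16, isolate_21, isolate_22, isolate_24, isolate_25, isolate_31, isolate_33, isolate_4, isolate_42, isolate_44, isolate_45, isolate_46, isolate_52, isolate_54, isolate_56, isolate_57, isolate_59, isolate_60, isolate_61, isolate_67, isolate_73, isolate_77, isolate_8, isolate_80, isolate_88.

26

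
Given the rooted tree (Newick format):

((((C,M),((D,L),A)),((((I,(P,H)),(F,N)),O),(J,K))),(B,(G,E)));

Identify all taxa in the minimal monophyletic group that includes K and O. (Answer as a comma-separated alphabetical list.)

Tracing K: it sits inside (J,K).
Tracing O: it sits inside (((I,(P,H)),(F,N)),O).
The smallest clade enclosing both is ((((I,(P,H)),(F,N)),O),(J,K)); the answer is its 8 terminal taxa in alphabetical order.

F, H, I, J, K, N, O, P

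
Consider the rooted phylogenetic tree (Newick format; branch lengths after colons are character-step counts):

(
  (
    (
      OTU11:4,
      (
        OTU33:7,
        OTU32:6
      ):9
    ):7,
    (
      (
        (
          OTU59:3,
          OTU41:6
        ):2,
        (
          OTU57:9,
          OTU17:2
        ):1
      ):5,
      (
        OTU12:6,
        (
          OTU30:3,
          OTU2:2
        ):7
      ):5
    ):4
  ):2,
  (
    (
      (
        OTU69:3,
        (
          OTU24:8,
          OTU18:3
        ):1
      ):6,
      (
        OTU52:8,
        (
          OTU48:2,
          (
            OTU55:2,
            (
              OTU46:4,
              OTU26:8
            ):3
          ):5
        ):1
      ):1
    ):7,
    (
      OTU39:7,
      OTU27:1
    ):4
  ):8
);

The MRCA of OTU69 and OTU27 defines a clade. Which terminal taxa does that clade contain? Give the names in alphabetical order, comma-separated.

Tracing OTU69: it sits inside (OTU69,(OTU24,OTU18)).
Tracing OTU27: it sits inside (OTU39,OTU27).
The smallest clade enclosing both is (((OTU69,(OTU24,OTU18)),(OTU52,(OTU48,(OTU55,(OTU46,OTU26))))),(OTU39,OTU27)); the answer is its 10 terminal taxa in alphabetical order.

OTU18, OTU24, OTU26, OTU27, OTU39, OTU46, OTU48, OTU52, OTU55, OTU69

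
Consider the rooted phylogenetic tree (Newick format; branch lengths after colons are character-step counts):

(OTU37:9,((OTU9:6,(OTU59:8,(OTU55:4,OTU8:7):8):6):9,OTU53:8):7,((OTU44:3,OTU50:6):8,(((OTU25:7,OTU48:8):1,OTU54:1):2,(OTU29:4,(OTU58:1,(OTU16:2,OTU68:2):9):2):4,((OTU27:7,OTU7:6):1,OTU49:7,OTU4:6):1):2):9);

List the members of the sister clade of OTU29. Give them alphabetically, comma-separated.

OTU16, OTU58, OTU68

OTU29 attaches to the tree at the node subtending (OTU29,(OTU58,(OTU16,OTU68))).
The other lineage descending from that same node — the sister group — is (OTU58,(OTU16,OTU68)); its 3 tips in alphabetical order are the answer.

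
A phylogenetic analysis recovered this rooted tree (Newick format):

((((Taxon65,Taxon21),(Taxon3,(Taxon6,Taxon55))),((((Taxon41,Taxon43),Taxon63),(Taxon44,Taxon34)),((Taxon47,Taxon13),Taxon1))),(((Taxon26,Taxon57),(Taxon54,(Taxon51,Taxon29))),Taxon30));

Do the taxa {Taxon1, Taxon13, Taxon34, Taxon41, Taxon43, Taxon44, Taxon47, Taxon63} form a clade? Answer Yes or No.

The most recent common ancestor of these taxa subtends ((((Taxon41,Taxon43),Taxon63),(Taxon44,Taxon34)),((Taxon47,Taxon13),Taxon1)).
That clade has exactly 8 tips — every listed taxon and nothing else — so the group is monophyletic.

Yes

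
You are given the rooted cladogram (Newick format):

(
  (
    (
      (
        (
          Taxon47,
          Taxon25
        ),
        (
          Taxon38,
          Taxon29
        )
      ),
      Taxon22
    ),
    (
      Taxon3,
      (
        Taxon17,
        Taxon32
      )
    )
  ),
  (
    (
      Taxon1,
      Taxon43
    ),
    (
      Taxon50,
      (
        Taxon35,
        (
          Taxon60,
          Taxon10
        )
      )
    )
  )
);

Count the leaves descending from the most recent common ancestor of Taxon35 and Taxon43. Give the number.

The MRCA of Taxon35 and Taxon43 is the node subtending ((Taxon1,Taxon43),(Taxon50,(Taxon35,(Taxon60,Taxon10)))).
That clade contains 6 terminal taxa: Taxon1, Taxon10, Taxon35, Taxon43, Taxon50, Taxon60.

6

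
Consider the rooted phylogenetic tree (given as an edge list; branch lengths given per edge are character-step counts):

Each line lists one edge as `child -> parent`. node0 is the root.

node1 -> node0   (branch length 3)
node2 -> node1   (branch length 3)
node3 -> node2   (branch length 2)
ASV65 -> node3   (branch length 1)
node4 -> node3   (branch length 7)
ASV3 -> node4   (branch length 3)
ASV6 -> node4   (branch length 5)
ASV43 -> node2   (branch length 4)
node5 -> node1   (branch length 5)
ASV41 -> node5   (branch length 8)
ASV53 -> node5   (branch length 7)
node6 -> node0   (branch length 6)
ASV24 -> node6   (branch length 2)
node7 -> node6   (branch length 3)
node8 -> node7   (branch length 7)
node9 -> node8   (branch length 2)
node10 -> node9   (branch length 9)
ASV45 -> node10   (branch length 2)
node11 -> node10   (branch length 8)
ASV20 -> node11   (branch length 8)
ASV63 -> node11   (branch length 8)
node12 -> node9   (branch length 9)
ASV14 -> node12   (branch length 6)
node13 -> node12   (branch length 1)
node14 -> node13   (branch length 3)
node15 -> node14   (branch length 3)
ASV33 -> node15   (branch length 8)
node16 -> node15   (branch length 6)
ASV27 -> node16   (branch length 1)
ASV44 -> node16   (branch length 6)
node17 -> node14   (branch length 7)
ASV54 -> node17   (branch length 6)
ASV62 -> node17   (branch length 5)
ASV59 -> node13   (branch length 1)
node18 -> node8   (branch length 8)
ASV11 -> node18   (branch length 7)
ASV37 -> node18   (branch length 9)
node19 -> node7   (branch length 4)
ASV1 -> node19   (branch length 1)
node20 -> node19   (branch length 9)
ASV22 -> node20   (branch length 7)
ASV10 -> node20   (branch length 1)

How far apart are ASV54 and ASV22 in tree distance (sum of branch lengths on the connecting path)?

55

The path runs ASV54 → … → MRCA → … → ASV22; the MRCA is the node subtending ((((ASV45,(ASV20,ASV63)),(ASV14,(((ASV33,(ASV27,ASV44)),(ASV54,ASV62)),ASV59))),(ASV11,ASV37)),(ASV1,(ASV22,ASV10))).
Branch lengths along that path: 6 + 7 + 3 + 1 + 9 + 2 + 7 + 4 + 9 + 7 = 55.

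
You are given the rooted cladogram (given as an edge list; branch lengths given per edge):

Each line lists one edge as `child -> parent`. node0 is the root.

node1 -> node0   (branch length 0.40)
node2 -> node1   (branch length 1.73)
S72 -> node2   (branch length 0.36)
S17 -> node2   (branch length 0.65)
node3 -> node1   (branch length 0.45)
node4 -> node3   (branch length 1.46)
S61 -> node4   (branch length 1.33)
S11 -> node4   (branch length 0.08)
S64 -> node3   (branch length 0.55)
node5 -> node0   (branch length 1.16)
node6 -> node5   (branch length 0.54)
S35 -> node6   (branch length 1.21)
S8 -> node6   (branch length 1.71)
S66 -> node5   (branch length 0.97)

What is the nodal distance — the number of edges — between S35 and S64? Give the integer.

The MRCA of S35 and S64 is the root of the tree.
From S35 up to that node: 3 branches. From S64 up to the same node: 3 branches. Total: 3 + 3 = 6.

6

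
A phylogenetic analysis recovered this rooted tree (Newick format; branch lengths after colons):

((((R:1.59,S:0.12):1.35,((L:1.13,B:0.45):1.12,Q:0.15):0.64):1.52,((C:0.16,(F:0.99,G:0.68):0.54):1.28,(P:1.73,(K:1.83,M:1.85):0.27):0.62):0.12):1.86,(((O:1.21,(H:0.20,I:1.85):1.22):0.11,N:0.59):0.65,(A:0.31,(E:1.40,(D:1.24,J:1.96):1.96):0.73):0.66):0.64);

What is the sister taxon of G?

G attaches to the tree at the node subtending (F,G).
The other lineage descending from that same node — the sister group — is the single tip F.

F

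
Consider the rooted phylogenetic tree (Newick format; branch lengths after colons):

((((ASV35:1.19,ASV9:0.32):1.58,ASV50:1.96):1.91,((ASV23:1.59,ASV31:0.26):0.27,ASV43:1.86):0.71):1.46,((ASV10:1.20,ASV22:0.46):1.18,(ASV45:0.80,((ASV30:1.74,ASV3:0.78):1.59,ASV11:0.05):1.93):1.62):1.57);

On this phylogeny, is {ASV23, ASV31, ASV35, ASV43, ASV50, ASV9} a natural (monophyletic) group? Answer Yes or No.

Yes

The most recent common ancestor of these taxa subtends (((ASV35,ASV9),ASV50),((ASV23,ASV31),ASV43)).
That clade has exactly 6 tips — every listed taxon and nothing else — so the group is monophyletic.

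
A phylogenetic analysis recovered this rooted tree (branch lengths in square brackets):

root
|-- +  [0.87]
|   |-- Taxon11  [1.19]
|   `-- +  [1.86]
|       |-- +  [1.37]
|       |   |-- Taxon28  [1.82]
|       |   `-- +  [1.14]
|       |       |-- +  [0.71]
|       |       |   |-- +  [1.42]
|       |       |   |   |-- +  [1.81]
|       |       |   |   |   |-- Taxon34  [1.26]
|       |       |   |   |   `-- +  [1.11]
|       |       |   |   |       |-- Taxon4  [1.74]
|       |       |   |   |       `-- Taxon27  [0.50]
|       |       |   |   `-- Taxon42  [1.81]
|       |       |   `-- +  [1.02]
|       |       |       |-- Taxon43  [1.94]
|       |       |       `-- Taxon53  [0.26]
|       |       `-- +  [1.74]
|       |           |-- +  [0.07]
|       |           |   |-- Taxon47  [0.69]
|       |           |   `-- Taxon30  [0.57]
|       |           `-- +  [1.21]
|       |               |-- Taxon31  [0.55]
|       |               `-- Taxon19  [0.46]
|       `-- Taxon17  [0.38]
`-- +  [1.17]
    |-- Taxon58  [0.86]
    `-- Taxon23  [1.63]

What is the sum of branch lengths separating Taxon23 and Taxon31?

11.54

The path runs Taxon23 → … → MRCA → … → Taxon31; the MRCA is the root of the tree.
Branch lengths along that path: 1.63 + 1.17 + 0.87 + 1.86 + 1.37 + 1.14 + 1.74 + 1.21 + 0.55 = 11.54.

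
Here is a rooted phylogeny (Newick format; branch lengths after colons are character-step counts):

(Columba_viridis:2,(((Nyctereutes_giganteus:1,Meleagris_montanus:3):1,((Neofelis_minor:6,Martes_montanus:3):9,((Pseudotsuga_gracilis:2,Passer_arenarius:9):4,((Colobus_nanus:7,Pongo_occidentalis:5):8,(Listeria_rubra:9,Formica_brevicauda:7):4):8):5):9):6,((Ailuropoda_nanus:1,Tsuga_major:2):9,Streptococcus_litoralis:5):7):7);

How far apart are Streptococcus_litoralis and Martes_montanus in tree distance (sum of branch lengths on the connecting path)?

The path runs Streptococcus_litoralis → … → MRCA → … → Martes_montanus; the MRCA is the node subtending (((Nyctereutes_giganteus,Meleagris_montanus),((Neofelis_minor,Martes_montanus),((Pseudotsuga_gracilis,Passer_arenarius),((Colobus_nanus,Pongo_occidentalis),(Listeria_rubra,Formica_brevicauda))))),((Ailuropoda_nanus,Tsuga_major),Streptococcus_litoralis)).
Branch lengths along that path: 5 + 7 + 6 + 9 + 9 + 3 = 39.

39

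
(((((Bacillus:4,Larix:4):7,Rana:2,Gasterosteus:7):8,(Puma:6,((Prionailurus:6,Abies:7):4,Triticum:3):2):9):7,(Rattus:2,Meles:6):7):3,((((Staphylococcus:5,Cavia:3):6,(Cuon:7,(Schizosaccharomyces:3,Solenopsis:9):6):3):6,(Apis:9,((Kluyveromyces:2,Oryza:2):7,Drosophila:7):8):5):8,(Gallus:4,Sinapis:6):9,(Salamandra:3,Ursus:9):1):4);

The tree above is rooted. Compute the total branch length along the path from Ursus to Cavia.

33

The path runs Ursus → … → MRCA → … → Cavia; the MRCA is the node subtending ((((Staphylococcus,Cavia),(Cuon,(Schizosaccharomyces,Solenopsis))),(Apis,((Kluyveromyces,Oryza),Drosophila))),(Gallus,Sinapis),(Salamandra,Ursus)).
Branch lengths along that path: 9 + 1 + 8 + 6 + 6 + 3 = 33.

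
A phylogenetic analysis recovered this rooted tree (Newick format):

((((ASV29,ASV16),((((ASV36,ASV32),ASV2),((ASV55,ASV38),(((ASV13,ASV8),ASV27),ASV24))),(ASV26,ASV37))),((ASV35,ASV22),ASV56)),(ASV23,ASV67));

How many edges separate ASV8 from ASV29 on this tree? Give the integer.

The MRCA of ASV8 and ASV29 is the node subtending ((ASV29,ASV16),((((ASV36,ASV32),ASV2),((ASV55,ASV38),(((ASV13,ASV8),ASV27),ASV24))),(ASV26,ASV37))).
From ASV8 up to that node: 7 branches. From ASV29 up to the same node: 2 branches. Total: 7 + 2 = 9.

9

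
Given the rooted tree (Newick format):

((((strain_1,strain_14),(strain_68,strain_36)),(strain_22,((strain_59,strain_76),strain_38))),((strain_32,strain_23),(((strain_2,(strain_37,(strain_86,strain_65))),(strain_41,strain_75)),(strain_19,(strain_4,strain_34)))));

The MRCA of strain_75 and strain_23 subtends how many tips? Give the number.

11

The MRCA of strain_75 and strain_23 is the node subtending ((strain_32,strain_23),(((strain_2,(strain_37,(strain_86,strain_65))),(strain_41,strain_75)),(strain_19,(strain_4,strain_34)))).
That clade contains 11 terminal taxa: strain_19, strain_2, strain_23, strain_32, strain_34, strain_37, strain_4, strain_41, strain_65, strain_75, strain_86.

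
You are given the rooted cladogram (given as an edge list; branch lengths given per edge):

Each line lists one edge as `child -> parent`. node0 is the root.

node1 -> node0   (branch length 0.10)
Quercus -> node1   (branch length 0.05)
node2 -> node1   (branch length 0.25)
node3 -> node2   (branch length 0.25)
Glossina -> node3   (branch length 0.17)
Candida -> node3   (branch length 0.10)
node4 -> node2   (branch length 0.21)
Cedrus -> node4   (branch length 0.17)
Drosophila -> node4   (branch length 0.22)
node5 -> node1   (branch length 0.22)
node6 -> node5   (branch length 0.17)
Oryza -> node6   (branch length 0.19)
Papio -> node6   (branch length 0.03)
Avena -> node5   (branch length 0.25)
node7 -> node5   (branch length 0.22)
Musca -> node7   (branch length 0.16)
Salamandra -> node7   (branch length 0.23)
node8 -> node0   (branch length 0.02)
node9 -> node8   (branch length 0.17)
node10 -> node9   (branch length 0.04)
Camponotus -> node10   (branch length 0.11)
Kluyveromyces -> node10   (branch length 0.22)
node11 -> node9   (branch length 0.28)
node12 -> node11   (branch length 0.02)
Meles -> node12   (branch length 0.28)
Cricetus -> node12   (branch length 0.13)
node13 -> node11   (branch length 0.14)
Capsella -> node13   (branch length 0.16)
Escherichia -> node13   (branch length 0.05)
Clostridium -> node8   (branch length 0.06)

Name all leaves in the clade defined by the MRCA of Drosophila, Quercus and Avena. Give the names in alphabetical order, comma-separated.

Tracing Drosophila: it sits inside (Cedrus,Drosophila).
Tracing Quercus: it sits inside (Quercus,((Glossina,Candida),(Cedrus,Drosophila)),((Oryza,Papio),Avena,(Musca,Salamandra))).
Tracing Avena: it sits inside ((Oryza,Papio),Avena,(Musca,Salamandra)).
The smallest clade enclosing all 3 is (Quercus,((Glossina,Candida),(Cedrus,Drosophila)),((Oryza,Papio),Avena,(Musca,Salamandra))); the answer is its 10 terminal taxa in alphabetical order.

Avena, Candida, Cedrus, Drosophila, Glossina, Musca, Oryza, Papio, Quercus, Salamandra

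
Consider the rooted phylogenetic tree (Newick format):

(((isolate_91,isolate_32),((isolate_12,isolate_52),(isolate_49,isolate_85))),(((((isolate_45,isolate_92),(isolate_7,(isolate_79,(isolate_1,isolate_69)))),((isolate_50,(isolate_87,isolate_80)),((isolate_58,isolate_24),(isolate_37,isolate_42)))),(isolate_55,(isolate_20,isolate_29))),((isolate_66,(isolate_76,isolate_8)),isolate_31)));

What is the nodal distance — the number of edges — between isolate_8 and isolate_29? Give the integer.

8

The MRCA of isolate_8 and isolate_29 is the node subtending (((((isolate_45,isolate_92),(isolate_7,(isolate_79,(isolate_1,isolate_69)))),((isolate_50,(isolate_87,isolate_80)),((isolate_58,isolate_24),(isolate_37,isolate_42)))),(isolate_55,(isolate_20,isolate_29))),((isolate_66,(isolate_76,isolate_8)),isolate_31)).
From isolate_8 up to that node: 4 branches. From isolate_29 up to the same node: 4 branches. Total: 4 + 4 = 8.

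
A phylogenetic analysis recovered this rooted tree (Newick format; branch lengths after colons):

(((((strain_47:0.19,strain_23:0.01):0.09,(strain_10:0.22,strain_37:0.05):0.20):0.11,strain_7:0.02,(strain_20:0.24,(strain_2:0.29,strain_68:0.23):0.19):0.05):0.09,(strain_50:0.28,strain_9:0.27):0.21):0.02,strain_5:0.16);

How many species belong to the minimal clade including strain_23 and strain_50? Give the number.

10

The MRCA of strain_23 and strain_50 is the node subtending ((((strain_47,strain_23),(strain_10,strain_37)),strain_7,(strain_20,(strain_2,strain_68))),(strain_50,strain_9)).
That clade contains 10 terminal taxa: strain_10, strain_2, strain_20, strain_23, strain_37, strain_47, strain_50, strain_68, strain_7, strain_9.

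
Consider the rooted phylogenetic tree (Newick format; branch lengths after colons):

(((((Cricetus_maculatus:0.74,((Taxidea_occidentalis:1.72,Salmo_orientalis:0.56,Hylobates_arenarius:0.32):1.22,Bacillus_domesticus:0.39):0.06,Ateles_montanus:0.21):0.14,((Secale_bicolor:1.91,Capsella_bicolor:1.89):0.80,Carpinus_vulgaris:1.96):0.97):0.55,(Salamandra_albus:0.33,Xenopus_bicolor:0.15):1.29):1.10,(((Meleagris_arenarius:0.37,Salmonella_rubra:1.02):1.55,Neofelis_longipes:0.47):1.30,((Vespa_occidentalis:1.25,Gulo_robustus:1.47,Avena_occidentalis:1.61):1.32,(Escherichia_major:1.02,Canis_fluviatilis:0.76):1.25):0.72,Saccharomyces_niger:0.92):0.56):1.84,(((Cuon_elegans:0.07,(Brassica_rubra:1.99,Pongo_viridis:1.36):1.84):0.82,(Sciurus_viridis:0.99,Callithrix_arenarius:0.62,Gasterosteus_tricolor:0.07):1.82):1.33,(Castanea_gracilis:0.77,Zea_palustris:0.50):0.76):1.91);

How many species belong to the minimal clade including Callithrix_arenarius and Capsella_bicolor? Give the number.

The MRCA of Callithrix_arenarius and Capsella_bicolor is the root, so the clade is the entire tree.
That clade contains 28 terminal taxa: Ateles_montanus, Avena_occidentalis, Bacillus_domesticus, Brassica_rubra, Callithrix_arenarius, Canis_fluviatilis, Capsella_bicolor, Carpinus_vulgaris, Castanea_gracilis, Cricetus_maculatus, Cuon_elegans, Escherichia_major, Gasterosteus_tricolor, Gulo_robustus, Hylobates_arenarius, Meleagris_arenarius, Neofelis_longipes, Pongo_viridis, Saccharomyces_niger, Salamandra_albus, Salmo_orientalis, Salmonella_rubra, Sciurus_viridis, Secale_bicolor, Taxidea_occidentalis, Vespa_occidentalis, Xenopus_bicolor, Zea_palustris.

28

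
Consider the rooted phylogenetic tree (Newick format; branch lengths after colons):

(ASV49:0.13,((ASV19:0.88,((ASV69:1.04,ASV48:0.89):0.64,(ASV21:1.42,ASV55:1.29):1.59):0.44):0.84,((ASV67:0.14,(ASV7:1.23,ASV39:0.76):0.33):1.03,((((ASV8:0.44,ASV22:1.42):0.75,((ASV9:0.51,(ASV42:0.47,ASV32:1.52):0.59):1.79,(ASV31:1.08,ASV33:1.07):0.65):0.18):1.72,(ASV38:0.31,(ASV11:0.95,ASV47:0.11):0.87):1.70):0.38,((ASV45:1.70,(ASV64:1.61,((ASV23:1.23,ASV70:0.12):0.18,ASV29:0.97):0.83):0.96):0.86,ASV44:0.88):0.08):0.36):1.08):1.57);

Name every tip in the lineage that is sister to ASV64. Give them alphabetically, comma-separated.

ASV64 attaches to the tree at the node subtending (ASV64,((ASV23,ASV70),ASV29)).
The other lineage descending from that same node — the sister group — is ((ASV23,ASV70),ASV29); its 3 tips in alphabetical order are the answer.

ASV23, ASV29, ASV70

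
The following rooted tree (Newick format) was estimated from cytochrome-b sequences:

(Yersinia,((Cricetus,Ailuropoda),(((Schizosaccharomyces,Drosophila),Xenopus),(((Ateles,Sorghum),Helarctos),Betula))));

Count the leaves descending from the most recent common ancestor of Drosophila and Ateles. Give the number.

The MRCA of Drosophila and Ateles is the node subtending (((Schizosaccharomyces,Drosophila),Xenopus),(((Ateles,Sorghum),Helarctos),Betula)).
That clade contains 7 terminal taxa: Ateles, Betula, Drosophila, Helarctos, Schizosaccharomyces, Sorghum, Xenopus.

7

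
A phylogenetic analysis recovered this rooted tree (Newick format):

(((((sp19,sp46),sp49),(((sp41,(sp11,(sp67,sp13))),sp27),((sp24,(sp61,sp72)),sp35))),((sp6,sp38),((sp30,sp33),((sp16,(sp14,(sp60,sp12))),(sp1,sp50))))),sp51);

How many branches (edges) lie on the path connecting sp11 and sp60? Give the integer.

The MRCA of sp11 and sp60 is the node subtending ((((sp19,sp46),sp49),(((sp41,(sp11,(sp67,sp13))),sp27),((sp24,(sp61,sp72)),sp35))),((sp6,sp38),((sp30,sp33),((sp16,(sp14,(sp60,sp12))),(sp1,sp50))))).
From sp11 up to that node: 6 branches. From sp60 up to the same node: 7 branches. Total: 6 + 7 = 13.

13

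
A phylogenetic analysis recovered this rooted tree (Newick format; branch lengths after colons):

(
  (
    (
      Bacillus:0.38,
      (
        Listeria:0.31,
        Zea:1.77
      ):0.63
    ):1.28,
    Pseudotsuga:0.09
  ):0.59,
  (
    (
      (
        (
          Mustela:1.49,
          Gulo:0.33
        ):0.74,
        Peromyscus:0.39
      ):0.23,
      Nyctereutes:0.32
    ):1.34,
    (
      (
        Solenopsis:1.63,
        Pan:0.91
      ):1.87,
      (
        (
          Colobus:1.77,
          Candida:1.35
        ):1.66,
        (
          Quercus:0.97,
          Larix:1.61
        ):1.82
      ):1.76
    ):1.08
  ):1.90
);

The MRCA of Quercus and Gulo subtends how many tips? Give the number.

The MRCA of Quercus and Gulo is the node subtending ((((Mustela,Gulo),Peromyscus),Nyctereutes),((Solenopsis,Pan),((Colobus,Candida),(Quercus,Larix)))).
That clade contains 10 terminal taxa: Candida, Colobus, Gulo, Larix, Mustela, Nyctereutes, Pan, Peromyscus, Quercus, Solenopsis.

10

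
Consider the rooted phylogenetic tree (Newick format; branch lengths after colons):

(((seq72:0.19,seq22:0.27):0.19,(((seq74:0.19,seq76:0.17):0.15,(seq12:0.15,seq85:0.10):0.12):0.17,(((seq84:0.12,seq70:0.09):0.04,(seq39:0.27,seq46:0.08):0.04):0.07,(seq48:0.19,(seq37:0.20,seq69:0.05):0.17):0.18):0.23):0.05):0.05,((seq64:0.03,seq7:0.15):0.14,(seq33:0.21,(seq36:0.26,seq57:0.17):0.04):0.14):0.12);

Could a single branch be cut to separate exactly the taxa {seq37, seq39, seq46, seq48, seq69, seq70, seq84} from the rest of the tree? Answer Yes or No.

The most recent common ancestor of these taxa subtends (((seq84,seq70),(seq39,seq46)),(seq48,(seq37,seq69))).
That clade has exactly 7 tips — every listed taxon and nothing else — so the group is monophyletic.

Yes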